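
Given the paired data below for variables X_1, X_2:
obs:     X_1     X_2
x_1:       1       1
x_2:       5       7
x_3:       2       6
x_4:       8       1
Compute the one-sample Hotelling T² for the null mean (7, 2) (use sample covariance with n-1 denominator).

Step 1 — sample mean vector:
  mean(X_1) = (1 + 5 + 2 + 8) / 4 = 16/4 = 4
  mean(X_2) = (1 + 7 + 6 + 1) / 4 = 15/4 = 3.75
  x̄ = (4, 3.75),  deviation x̄ - mu_0 = (4, 3.75) - (7, 2) = (-3, 1.75).

Step 2 — sample covariance matrix, S[i,j] = (1/(n-1)) · Σ_k (x_{k,i} - mean_i) · (x_{k,j} - mean_j), divisor n-1 = 3:
  S[X_1,X_1] = ((-3)·(-3) + (1)·(1) + (-2)·(-2) + (4)·(4)) / 3 = 30/3 = 10
  S[X_1,X_2] = ((-3)·(-2.75) + (1)·(3.25) + (-2)·(2.25) + (4)·(-2.75)) / 3 = -4/3 = -1.3333
  S[X_2,X_2] = ((-2.75)·(-2.75) + (3.25)·(3.25) + (2.25)·(2.25) + (-2.75)·(-2.75)) / 3 = 30.75/3 = 10.25
  S = [[10, -1.3333],
 [-1.3333, 10.25]].

Step 3 — invert S. det(S) = 10·10.25 - (-1.3333)² = 100.7222.
  S^{-1} = (1/det) · [[d, -b], [-b, a]] = [[0.1018, 0.0132],
 [0.0132, 0.0993]].

Step 4 — quadratic form (x̄ - mu_0)^T · S^{-1} · (x̄ - mu_0):
  S^{-1} · (x̄ - mu_0) = (-0.2821, 0.134),
  (x̄ - mu_0)^T · [...] = (-3)·(-0.2821) + (1.75)·(0.134) = 1.0809.

Step 5 — scale by n: T² = 4 · 1.0809 = 4.3238.

T² ≈ 4.3238


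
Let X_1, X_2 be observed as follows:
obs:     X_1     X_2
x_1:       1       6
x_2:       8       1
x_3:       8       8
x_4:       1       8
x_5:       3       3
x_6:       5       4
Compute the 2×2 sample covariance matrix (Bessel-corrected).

Step 1 — column means:
  mean(X_1) = (1 + 8 + 8 + 1 + 3 + 5) / 6 = 26/6 = 4.3333
  mean(X_2) = (6 + 1 + 8 + 8 + 3 + 4) / 6 = 30/6 = 5

Step 2 — sample covariance S[i,j] = (1/(n-1)) · Σ_k (x_{k,i} - mean_i) · (x_{k,j} - mean_j), with n-1 = 5.
  S[X_1,X_1] = ((-3.3333)·(-3.3333) + (3.6667)·(3.6667) + (3.6667)·(3.6667) + (-3.3333)·(-3.3333) + (-1.3333)·(-1.3333) + (0.6667)·(0.6667)) / 5 = 51.3333/5 = 10.2667
  S[X_1,X_2] = ((-3.3333)·(1) + (3.6667)·(-4) + (3.6667)·(3) + (-3.3333)·(3) + (-1.3333)·(-2) + (0.6667)·(-1)) / 5 = -15/5 = -3
  S[X_2,X_2] = ((1)·(1) + (-4)·(-4) + (3)·(3) + (3)·(3) + (-2)·(-2) + (-1)·(-1)) / 5 = 40/5 = 8

S is symmetric (S[j,i] = S[i,j]). Assembling:

S = [[10.2667, -3],
 [-3, 8]]


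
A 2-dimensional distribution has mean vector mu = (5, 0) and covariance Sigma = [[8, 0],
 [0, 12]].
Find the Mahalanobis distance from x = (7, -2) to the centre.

Step 1 — centre the observation: (x - mu) = (2, -2).

Step 2 — invert Sigma. det(Sigma) = 8·12 - (0)² = 96.
  Sigma^{-1} = (1/det) · [[d, -b], [-b, a]] = [[0.125, 0],
 [0, 0.0833]].

Step 3 — form the quadratic (x - mu)^T · Sigma^{-1} · (x - mu):
  Sigma^{-1} · (x - mu) = (0.25, -0.1667).
  (x - mu)^T · [Sigma^{-1} · (x - mu)] = (2)·(0.25) + (-2)·(-0.1667) = 0.8333.

Step 4 — take square root: d = √(0.8333) ≈ 0.9129.

d(x, mu) = √(0.8333) ≈ 0.9129


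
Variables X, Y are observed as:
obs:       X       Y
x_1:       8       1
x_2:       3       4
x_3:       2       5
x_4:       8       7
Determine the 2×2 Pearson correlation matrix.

Step 1 — column means:
  mean(X) = (8 + 3 + 2 + 8) / 4 = 21/4 = 5.25
  mean(Y) = (1 + 4 + 5 + 7) / 4 = 17/4 = 4.25

Step 2 — sample variances and covariances s[i,j] = (1/(n-1)) · Σ_k (x_{k,i} - mean_i) · (x_{k,j} - mean_j), with n-1 = 3:
  s[X,X] = ((2.75)·(2.75) + (-2.25)·(-2.25) + (-3.25)·(-3.25) + (2.75)·(2.75)) / 3 = 30.75/3 = 10.25
  s[X,Y] = ((2.75)·(-3.25) + (-2.25)·(-0.25) + (-3.25)·(0.75) + (2.75)·(2.75)) / 3 = -3.25/3 = -1.0833
  s[Y,Y] = ((-3.25)·(-3.25) + (-0.25)·(-0.25) + (0.75)·(0.75) + (2.75)·(2.75)) / 3 = 18.75/3 = 6.25
  Sample standard deviations s_i = √(s[i,i]):
  s(X) = √(10.25) = 3.2016
  s(Y) = √(6.25) = 2.5

Step 3 — r_{ij} = s_{ij} / (s_i · s_j):
  r[X,X] = 1 (diagonal).
  r[X,Y] = -1.0833 / (3.2016 · 2.5) = -1.0833 / 8.0039 = -0.1354
  r[Y,Y] = 1 (diagonal).

R is symmetric with unit diagonal. Assembling:

R = [[1, -0.1354],
 [-0.1354, 1]]


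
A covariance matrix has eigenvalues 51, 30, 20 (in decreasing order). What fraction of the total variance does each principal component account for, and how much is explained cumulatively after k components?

Step 1 — total variance = trace(Sigma) = Σ λ_i = 51 + 30 + 20 = 101.

Step 2 — fraction explained by component i = λ_i / Σ λ:
  PC1: 51/101 = 0.505
  PC2: 30/101 = 0.297
  PC3: 20/101 = 0.198

Step 3 — cumulative fraction after k components = (λ_1 + ... + λ_k) / Σ λ:
  k = 1: 51/101 = 0.505
  k = 2: (51 + 30)/101 = 81/101 = 0.802
  k = 3: (51 + 30 + 20)/101 = 101/101 = 1

Summary (fraction, with percent):

explained: PC1 0.505 (50.5%), PC2 0.297 (29.7%), PC3 0.198 (19.8%);  cumulative: 0.505, 0.802, 1


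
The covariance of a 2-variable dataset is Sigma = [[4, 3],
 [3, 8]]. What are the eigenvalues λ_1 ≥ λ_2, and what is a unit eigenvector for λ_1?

Step 1 — characteristic polynomial of 2×2 Sigma:
  det(Sigma - λI) = λ² - trace · λ + det = 0.
  trace = 4 + 8 = 12, det = 4·8 - (3)² = 23.
Step 2 — discriminant:
  Δ = trace² - 4·det = 144 - 92 = 52.
Step 3 — eigenvalues:
  λ = (trace ± √Δ)/2 = (12 ± 7.2111)/2,
  λ_1 = 9.6056,  λ_2 = 2.3944.

Step 4 — unit eigenvector for λ_1: solve (Sigma - λ_1 I)v = 0. First row:
  (4 - 9.6056)·v_x + (3)·v_y = 0, i.e. (-5.6056)·v_x + (3)·v_y = 0,
  so v ∝ (b, λ_1 - a) = (3, 5.6056) = u.
  ||u|| = √((3)² + (5.6056)²) = √(40.4222) ≈ 6.3578,
  v_1 = u/||u|| ≈ (0.4719, 0.8817) (||v_1|| = 1).

λ_1 = 9.6056,  λ_2 = 2.3944;  v_1 ≈ (0.4719, 0.8817)


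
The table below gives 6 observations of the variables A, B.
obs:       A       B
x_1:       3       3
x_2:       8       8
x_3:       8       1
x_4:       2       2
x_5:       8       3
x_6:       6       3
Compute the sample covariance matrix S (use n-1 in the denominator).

Step 1 — column means:
  mean(A) = (3 + 8 + 8 + 2 + 8 + 6) / 6 = 35/6 = 5.8333
  mean(B) = (3 + 8 + 1 + 2 + 3 + 3) / 6 = 20/6 = 3.3333

Step 2 — sample covariance S[i,j] = (1/(n-1)) · Σ_k (x_{k,i} - mean_i) · (x_{k,j} - mean_j), with n-1 = 5.
  S[A,A] = ((-2.8333)·(-2.8333) + (2.1667)·(2.1667) + (2.1667)·(2.1667) + (-3.8333)·(-3.8333) + (2.1667)·(2.1667) + (0.1667)·(0.1667)) / 5 = 36.8333/5 = 7.3667
  S[A,B] = ((-2.8333)·(-0.3333) + (2.1667)·(4.6667) + (2.1667)·(-2.3333) + (-3.8333)·(-1.3333) + (2.1667)·(-0.3333) + (0.1667)·(-0.3333)) / 5 = 10.3333/5 = 2.0667
  S[B,B] = ((-0.3333)·(-0.3333) + (4.6667)·(4.6667) + (-2.3333)·(-2.3333) + (-1.3333)·(-1.3333) + (-0.3333)·(-0.3333) + (-0.3333)·(-0.3333)) / 5 = 29.3333/5 = 5.8667

S is symmetric (S[j,i] = S[i,j]). Assembling:

S = [[7.3667, 2.0667],
 [2.0667, 5.8667]]


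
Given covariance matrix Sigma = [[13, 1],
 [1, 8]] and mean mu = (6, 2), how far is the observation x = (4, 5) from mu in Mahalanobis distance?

Step 1 — centre the observation: (x - mu) = (-2, 3).

Step 2 — invert Sigma. det(Sigma) = 13·8 - (1)² = 103.
  Sigma^{-1} = (1/det) · [[d, -b], [-b, a]] = [[0.0777, -0.0097],
 [-0.0097, 0.1262]].

Step 3 — form the quadratic (x - mu)^T · Sigma^{-1} · (x - mu):
  Sigma^{-1} · (x - mu) = (-0.1845, 0.3981).
  (x - mu)^T · [Sigma^{-1} · (x - mu)] = (-2)·(-0.1845) + (3)·(0.3981) = 1.5631.

Step 4 — take square root: d = √(1.5631) ≈ 1.2502.

d(x, mu) = √(1.5631) ≈ 1.2502


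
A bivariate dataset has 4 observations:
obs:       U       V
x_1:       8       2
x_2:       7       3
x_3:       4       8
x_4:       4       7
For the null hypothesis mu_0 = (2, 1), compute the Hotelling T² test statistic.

Step 1 — sample mean vector:
  mean(U) = (8 + 7 + 4 + 4) / 4 = 23/4 = 5.75
  mean(V) = (2 + 3 + 8 + 7) / 4 = 20/4 = 5
  x̄ = (5.75, 5),  deviation x̄ - mu_0 = (5.75, 5) - (2, 1) = (3.75, 4).

Step 2 — sample covariance matrix, S[i,j] = (1/(n-1)) · Σ_k (x_{k,i} - mean_i) · (x_{k,j} - mean_j), divisor n-1 = 3:
  S[U,U] = ((2.25)·(2.25) + (1.25)·(1.25) + (-1.75)·(-1.75) + (-1.75)·(-1.75)) / 3 = 12.75/3 = 4.25
  S[U,V] = ((2.25)·(-3) + (1.25)·(-2) + (-1.75)·(3) + (-1.75)·(2)) / 3 = -18/3 = -6
  S[V,V] = ((-3)·(-3) + (-2)·(-2) + (3)·(3) + (2)·(2)) / 3 = 26/3 = 8.6667
  S = [[4.25, -6],
 [-6, 8.6667]].

Step 3 — invert S. det(S) = 4.25·8.6667 - (-6)² = 0.8333.
  S^{-1} = (1/det) · [[d, -b], [-b, a]] = [[10.4, 7.2],
 [7.2, 5.1]].

Step 4 — quadratic form (x̄ - mu_0)^T · S^{-1} · (x̄ - mu_0):
  S^{-1} · (x̄ - mu_0) = (67.8, 47.4),
  (x̄ - mu_0)^T · [...] = (3.75)·(67.8) + (4)·(47.4) = 443.85.

Step 5 — scale by n: T² = 4 · 443.85 = 1775.4.

T² ≈ 1775.4


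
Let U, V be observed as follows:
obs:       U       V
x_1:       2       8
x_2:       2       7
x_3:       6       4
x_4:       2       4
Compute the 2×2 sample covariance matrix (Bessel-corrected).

Step 1 — column means:
  mean(U) = (2 + 2 + 6 + 2) / 4 = 12/4 = 3
  mean(V) = (8 + 7 + 4 + 4) / 4 = 23/4 = 5.75

Step 2 — sample covariance S[i,j] = (1/(n-1)) · Σ_k (x_{k,i} - mean_i) · (x_{k,j} - mean_j), with n-1 = 3.
  S[U,U] = ((-1)·(-1) + (-1)·(-1) + (3)·(3) + (-1)·(-1)) / 3 = 12/3 = 4
  S[U,V] = ((-1)·(2.25) + (-1)·(1.25) + (3)·(-1.75) + (-1)·(-1.75)) / 3 = -7/3 = -2.3333
  S[V,V] = ((2.25)·(2.25) + (1.25)·(1.25) + (-1.75)·(-1.75) + (-1.75)·(-1.75)) / 3 = 12.75/3 = 4.25

S is symmetric (S[j,i] = S[i,j]). Assembling:

S = [[4, -2.3333],
 [-2.3333, 4.25]]


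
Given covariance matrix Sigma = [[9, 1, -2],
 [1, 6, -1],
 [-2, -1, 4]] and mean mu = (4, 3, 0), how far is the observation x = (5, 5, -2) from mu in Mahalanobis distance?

Step 1 — centre the observation: (x - mu) = (1, 2, -2).

Step 2 — invert Sigma (cofactor / det for 3×3, or solve directly):
  Sigma^{-1} = [[0.1257, -0.0109, 0.0601],
 [-0.0109, 0.1749, 0.0383],
 [0.0601, 0.0383, 0.2896]].

Step 3 — form the quadratic (x - mu)^T · Sigma^{-1} · (x - mu):
  Sigma^{-1} · (x - mu) = (-0.0164, 0.2623, -0.4426).
  (x - mu)^T · [Sigma^{-1} · (x - mu)] = (1)·(-0.0164) + (2)·(0.2623) + (-2)·(-0.4426) = 1.3934.

Step 4 — take square root: d = √(1.3934) ≈ 1.1804.

d(x, mu) = √(1.3934) ≈ 1.1804


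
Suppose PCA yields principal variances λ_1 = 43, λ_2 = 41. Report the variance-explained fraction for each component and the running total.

Step 1 — total variance = trace(Sigma) = Σ λ_i = 43 + 41 = 84.

Step 2 — fraction explained by component i = λ_i / Σ λ:
  PC1: 43/84 = 0.5119
  PC2: 41/84 = 0.4881

Step 3 — cumulative fraction after k components = (λ_1 + ... + λ_k) / Σ λ:
  k = 1: 43/84 = 0.5119
  k = 2: (43 + 41)/84 = 84/84 = 1

Summary (fraction, with percent):

explained: PC1 0.5119 (51.19%), PC2 0.4881 (48.81%);  cumulative: 0.5119, 1


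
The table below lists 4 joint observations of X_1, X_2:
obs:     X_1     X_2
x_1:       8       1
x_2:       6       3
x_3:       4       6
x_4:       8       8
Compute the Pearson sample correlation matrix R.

Step 1 — column means:
  mean(X_1) = (8 + 6 + 4 + 8) / 4 = 26/4 = 6.5
  mean(X_2) = (1 + 3 + 6 + 8) / 4 = 18/4 = 4.5

Step 2 — sample variances and covariances s[i,j] = (1/(n-1)) · Σ_k (x_{k,i} - mean_i) · (x_{k,j} - mean_j), with n-1 = 3:
  s[X_1,X_1] = ((1.5)·(1.5) + (-0.5)·(-0.5) + (-2.5)·(-2.5) + (1.5)·(1.5)) / 3 = 11/3 = 3.6667
  s[X_1,X_2] = ((1.5)·(-3.5) + (-0.5)·(-1.5) + (-2.5)·(1.5) + (1.5)·(3.5)) / 3 = -3/3 = -1
  s[X_2,X_2] = ((-3.5)·(-3.5) + (-1.5)·(-1.5) + (1.5)·(1.5) + (3.5)·(3.5)) / 3 = 29/3 = 9.6667
  Sample standard deviations s_i = √(s[i,i]):
  s(X_1) = √(3.6667) = 1.9149
  s(X_2) = √(9.6667) = 3.1091

Step 3 — r_{ij} = s_{ij} / (s_i · s_j):
  r[X_1,X_1] = 1 (diagonal).
  r[X_1,X_2] = -1 / (1.9149 · 3.1091) = -1 / 5.9535 = -0.168
  r[X_2,X_2] = 1 (diagonal).

R is symmetric with unit diagonal. Assembling:

R = [[1, -0.168],
 [-0.168, 1]]


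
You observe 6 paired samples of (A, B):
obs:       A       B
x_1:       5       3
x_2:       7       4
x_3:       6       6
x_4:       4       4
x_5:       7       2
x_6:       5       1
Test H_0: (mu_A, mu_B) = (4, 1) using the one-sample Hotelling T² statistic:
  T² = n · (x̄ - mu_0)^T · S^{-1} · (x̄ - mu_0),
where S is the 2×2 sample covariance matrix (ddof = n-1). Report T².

Step 1 — sample mean vector:
  mean(A) = (5 + 7 + 6 + 4 + 7 + 5) / 6 = 34/6 = 5.6667
  mean(B) = (3 + 4 + 6 + 4 + 2 + 1) / 6 = 20/6 = 3.3333
  x̄ = (5.6667, 3.3333),  deviation x̄ - mu_0 = (5.6667, 3.3333) - (4, 1) = (1.6667, 2.3333).

Step 2 — sample covariance matrix, S[i,j] = (1/(n-1)) · Σ_k (x_{k,i} - mean_i) · (x_{k,j} - mean_j), divisor n-1 = 5:
  S[A,A] = ((-0.6667)·(-0.6667) + (1.3333)·(1.3333) + (0.3333)·(0.3333) + (-1.6667)·(-1.6667) + (1.3333)·(1.3333) + (-0.6667)·(-0.6667)) / 5 = 7.3333/5 = 1.4667
  S[A,B] = ((-0.6667)·(-0.3333) + (1.3333)·(0.6667) + (0.3333)·(2.6667) + (-1.6667)·(0.6667) + (1.3333)·(-1.3333) + (-0.6667)·(-2.3333)) / 5 = 0.6667/5 = 0.1333
  S[B,B] = ((-0.3333)·(-0.3333) + (0.6667)·(0.6667) + (2.6667)·(2.6667) + (0.6667)·(0.6667) + (-1.3333)·(-1.3333) + (-2.3333)·(-2.3333)) / 5 = 15.3333/5 = 3.0667
  S = [[1.4667, 0.1333],
 [0.1333, 3.0667]].

Step 3 — invert S. det(S) = 1.4667·3.0667 - (0.1333)² = 4.48.
  S^{-1} = (1/det) · [[d, -b], [-b, a]] = [[0.6845, -0.0298],
 [-0.0298, 0.3274]].

Step 4 — quadratic form (x̄ - mu_0)^T · S^{-1} · (x̄ - mu_0):
  S^{-1} · (x̄ - mu_0) = (1.0714, 0.7143),
  (x̄ - mu_0)^T · [...] = (1.6667)·(1.0714) + (2.3333)·(0.7143) = 3.4524.

Step 5 — scale by n: T² = 6 · 3.4524 = 20.7143.

T² ≈ 20.7143


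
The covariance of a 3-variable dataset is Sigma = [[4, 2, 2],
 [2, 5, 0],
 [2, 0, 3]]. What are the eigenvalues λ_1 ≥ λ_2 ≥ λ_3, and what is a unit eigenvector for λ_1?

Step 1 — characteristic polynomial p(λ) = det(λI - Sigma) = λ³ - tr·λ² + c_1·λ - det, where tr = trace, c_1 = sum of the principal 2×2 minors, det = det(Sigma):
  tr = 4 + 5 + 3 = 12,
  c_1 = (4·5 - (2)²) + (4·3 - (2)²) + (5·3 - (0)²) = 16 + 8 + 15 = 39,
  det = 4·(5·3 - (0)²) - (2)·((2)·3 - (0)·(2)) + (2)·((2)·(0) - 5·(2)) = 4·(15) - (2)·(6) + (2)·(-10) = 28.
  So p(λ) = λ³ - 12λ² + 39λ - 28.
Step 2 — look for an integer root (rational root theorem: any rational root is an integer divisor of 28). Testing λ = 1:
  p(1) = 1 - 12 + 39 - 28 = 0  ✓
  Dividing out (λ - 1): p(λ) = (λ - 1)(λ² - 11λ + 28).
Step 3 — remaining eigenvalues from the quadratic λ² - 11λ + 28 = 0:
  Δ = 11² - 4·28 = 121 - 112 = 9,  λ = (11 ± √9)/2 = (11 ± 3)/2 = 7 or 4.
  Sorted: λ_1 = 7,  λ_2 = 4,  λ_3 = 1  (check: sum = 12 = tr ✓).

Step 4 — unit eigenvector for λ_1 = 7: v spans the null space of (Sigma - λ_1 I), whose rows are
  r_1 = (-3, 2, 2),  r_2 = (2, -2, 0),  r_3 = (2, 0, -4).
  v is orthogonal to every row, so take v ∝ r_1 × r_2 = ((2)·(0) - (2)·(-2), (2)·(2) - (-3)·(0), (-3)·(-2) - (2)·(2)) = (4, 4, 2).
  Rescale (divide by 2): u = (2, 2, 1).
  ||u|| = √((2)² + (2)² + (1)²) = √(9) = 3,  v_1 = u/||u|| ≈ (0.6667, 0.6667, 0.3333) (||v_1|| = 1).

λ_1 = 7,  λ_2 = 4,  λ_3 = 1;  v_1 ≈ (0.6667, 0.6667, 0.3333)


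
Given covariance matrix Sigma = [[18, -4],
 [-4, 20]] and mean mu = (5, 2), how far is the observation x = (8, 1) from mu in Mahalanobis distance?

Step 1 — centre the observation: (x - mu) = (3, -1).

Step 2 — invert Sigma. det(Sigma) = 18·20 - (-4)² = 344.
  Sigma^{-1} = (1/det) · [[d, -b], [-b, a]] = [[0.0581, 0.0116],
 [0.0116, 0.0523]].

Step 3 — form the quadratic (x - mu)^T · Sigma^{-1} · (x - mu):
  Sigma^{-1} · (x - mu) = (0.1628, -0.0174).
  (x - mu)^T · [Sigma^{-1} · (x - mu)] = (3)·(0.1628) + (-1)·(-0.0174) = 0.5058.

Step 4 — take square root: d = √(0.5058) ≈ 0.7112.

d(x, mu) = √(0.5058) ≈ 0.7112


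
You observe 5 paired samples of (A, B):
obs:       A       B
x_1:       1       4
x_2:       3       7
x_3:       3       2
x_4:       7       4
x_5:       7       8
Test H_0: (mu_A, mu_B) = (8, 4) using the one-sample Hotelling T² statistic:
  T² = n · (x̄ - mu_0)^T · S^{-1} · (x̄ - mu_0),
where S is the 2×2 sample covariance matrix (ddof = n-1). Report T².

Step 1 — sample mean vector:
  mean(A) = (1 + 3 + 3 + 7 + 7) / 5 = 21/5 = 4.2
  mean(B) = (4 + 7 + 2 + 4 + 8) / 5 = 25/5 = 5
  x̄ = (4.2, 5),  deviation x̄ - mu_0 = (4.2, 5) - (8, 4) = (-3.8, 1).

Step 2 — sample covariance matrix, S[i,j] = (1/(n-1)) · Σ_k (x_{k,i} - mean_i) · (x_{k,j} - mean_j), divisor n-1 = 4:
  S[A,A] = ((-3.2)·(-3.2) + (-1.2)·(-1.2) + (-1.2)·(-1.2) + (2.8)·(2.8) + (2.8)·(2.8)) / 4 = 28.8/4 = 7.2
  S[A,B] = ((-3.2)·(-1) + (-1.2)·(2) + (-1.2)·(-3) + (2.8)·(-1) + (2.8)·(3)) / 4 = 10/4 = 2.5
  S[B,B] = ((-1)·(-1) + (2)·(2) + (-3)·(-3) + (-1)·(-1) + (3)·(3)) / 4 = 24/4 = 6
  S = [[7.2, 2.5],
 [2.5, 6]].

Step 3 — invert S. det(S) = 7.2·6 - (2.5)² = 36.95.
  S^{-1} = (1/det) · [[d, -b], [-b, a]] = [[0.1624, -0.0677],
 [-0.0677, 0.1949]].

Step 4 — quadratic form (x̄ - mu_0)^T · S^{-1} · (x̄ - mu_0):
  S^{-1} · (x̄ - mu_0) = (-0.6847, 0.452),
  (x̄ - mu_0)^T · [...] = (-3.8)·(-0.6847) + (1)·(0.452) = 3.0539.

Step 5 — scale by n: T² = 5 · 3.0539 = 15.2693.

T² ≈ 15.2693


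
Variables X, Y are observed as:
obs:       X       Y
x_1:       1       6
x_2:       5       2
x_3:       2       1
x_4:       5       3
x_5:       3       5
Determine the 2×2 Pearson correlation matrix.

Step 1 — column means:
  mean(X) = (1 + 5 + 2 + 5 + 3) / 5 = 16/5 = 3.2
  mean(Y) = (6 + 2 + 1 + 3 + 5) / 5 = 17/5 = 3.4

Step 2 — sample variances and covariances s[i,j] = (1/(n-1)) · Σ_k (x_{k,i} - mean_i) · (x_{k,j} - mean_j), with n-1 = 4:
  s[X,X] = ((-2.2)·(-2.2) + (1.8)·(1.8) + (-1.2)·(-1.2) + (1.8)·(1.8) + (-0.2)·(-0.2)) / 4 = 12.8/4 = 3.2
  s[X,Y] = ((-2.2)·(2.6) + (1.8)·(-1.4) + (-1.2)·(-2.4) + (1.8)·(-0.4) + (-0.2)·(1.6)) / 4 = -6.4/4 = -1.6
  s[Y,Y] = ((2.6)·(2.6) + (-1.4)·(-1.4) + (-2.4)·(-2.4) + (-0.4)·(-0.4) + (1.6)·(1.6)) / 4 = 17.2/4 = 4.3
  Sample standard deviations s_i = √(s[i,i]):
  s(X) = √(3.2) = 1.7889
  s(Y) = √(4.3) = 2.0736

Step 3 — r_{ij} = s_{ij} / (s_i · s_j):
  r[X,X] = 1 (diagonal).
  r[X,Y] = -1.6 / (1.7889 · 2.0736) = -1.6 / 3.7094 = -0.4313
  r[Y,Y] = 1 (diagonal).

R is symmetric with unit diagonal. Assembling:

R = [[1, -0.4313],
 [-0.4313, 1]]


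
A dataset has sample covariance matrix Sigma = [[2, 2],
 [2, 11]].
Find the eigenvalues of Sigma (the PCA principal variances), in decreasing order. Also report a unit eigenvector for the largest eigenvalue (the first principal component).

Step 1 — characteristic polynomial of 2×2 Sigma:
  det(Sigma - λI) = λ² - trace · λ + det = 0.
  trace = 2 + 11 = 13, det = 2·11 - (2)² = 18.
Step 2 — discriminant:
  Δ = trace² - 4·det = 169 - 72 = 97.
Step 3 — eigenvalues:
  λ = (trace ± √Δ)/2 = (13 ± 9.8489)/2,
  λ_1 = 11.4244,  λ_2 = 1.5756.

Step 4 — unit eigenvector for λ_1: solve (Sigma - λ_1 I)v = 0. First row:
  (2 - 11.4244)·v_x + (2)·v_y = 0, i.e. (-9.4244)·v_x + (2)·v_y = 0,
  so v ∝ (b, λ_1 - a) = (2, 9.4244) = u.
  ||u|| = √((2)² + (9.4244)²) = √(92.8199) ≈ 9.6343,
  v_1 = u/||u|| ≈ (0.2076, 0.9782) (||v_1|| = 1).

λ_1 = 11.4244,  λ_2 = 1.5756;  v_1 ≈ (0.2076, 0.9782)


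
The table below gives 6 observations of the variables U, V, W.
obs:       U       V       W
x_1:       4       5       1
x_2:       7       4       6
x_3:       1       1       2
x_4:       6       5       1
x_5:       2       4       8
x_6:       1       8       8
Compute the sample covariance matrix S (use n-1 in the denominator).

Step 1 — column means:
  mean(U) = (4 + 7 + 1 + 6 + 2 + 1) / 6 = 21/6 = 3.5
  mean(V) = (5 + 4 + 1 + 5 + 4 + 8) / 6 = 27/6 = 4.5
  mean(W) = (1 + 6 + 2 + 1 + 8 + 8) / 6 = 26/6 = 4.3333

Step 2 — sample covariance S[i,j] = (1/(n-1)) · Σ_k (x_{k,i} - mean_i) · (x_{k,j} - mean_j), with n-1 = 5.
  S[U,U] = ((0.5)·(0.5) + (3.5)·(3.5) + (-2.5)·(-2.5) + (2.5)·(2.5) + (-1.5)·(-1.5) + (-2.5)·(-2.5)) / 5 = 33.5/5 = 6.7
  S[U,V] = ((0.5)·(0.5) + (3.5)·(-0.5) + (-2.5)·(-3.5) + (2.5)·(0.5) + (-1.5)·(-0.5) + (-2.5)·(3.5)) / 5 = 0.5/5 = 0.1
  S[U,W] = ((0.5)·(-3.3333) + (3.5)·(1.6667) + (-2.5)·(-2.3333) + (2.5)·(-3.3333) + (-1.5)·(3.6667) + (-2.5)·(3.6667)) / 5 = -13/5 = -2.6
  S[V,V] = ((0.5)·(0.5) + (-0.5)·(-0.5) + (-3.5)·(-3.5) + (0.5)·(0.5) + (-0.5)·(-0.5) + (3.5)·(3.5)) / 5 = 25.5/5 = 5.1
  S[V,W] = ((0.5)·(-3.3333) + (-0.5)·(1.6667) + (-3.5)·(-2.3333) + (0.5)·(-3.3333) + (-0.5)·(3.6667) + (3.5)·(3.6667)) / 5 = 15/5 = 3
  S[W,W] = ((-3.3333)·(-3.3333) + (1.6667)·(1.6667) + (-2.3333)·(-2.3333) + (-3.3333)·(-3.3333) + (3.6667)·(3.6667) + (3.6667)·(3.6667)) / 5 = 57.3333/5 = 11.4667

S is symmetric (S[j,i] = S[i,j]). Assembling:

S = [[6.7, 0.1, -2.6],
 [0.1, 5.1, 3],
 [-2.6, 3, 11.4667]]


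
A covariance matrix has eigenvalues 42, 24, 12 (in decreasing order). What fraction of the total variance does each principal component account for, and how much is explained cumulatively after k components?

Step 1 — total variance = trace(Sigma) = Σ λ_i = 42 + 24 + 12 = 78.

Step 2 — fraction explained by component i = λ_i / Σ λ:
  PC1: 42/78 = 0.5385
  PC2: 24/78 = 0.3077
  PC3: 12/78 = 0.1538

Step 3 — cumulative fraction after k components = (λ_1 + ... + λ_k) / Σ λ:
  k = 1: 42/78 = 0.5385
  k = 2: (42 + 24)/78 = 66/78 = 0.8462
  k = 3: (42 + 24 + 12)/78 = 78/78 = 1

Summary (fraction, with percent):

explained: PC1 0.5385 (53.85%), PC2 0.3077 (30.77%), PC3 0.1538 (15.38%);  cumulative: 0.5385, 0.8462, 1


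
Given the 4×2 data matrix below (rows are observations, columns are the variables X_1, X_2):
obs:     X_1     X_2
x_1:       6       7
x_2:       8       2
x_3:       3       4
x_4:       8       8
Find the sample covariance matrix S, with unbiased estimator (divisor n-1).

Step 1 — column means:
  mean(X_1) = (6 + 8 + 3 + 8) / 4 = 25/4 = 6.25
  mean(X_2) = (7 + 2 + 4 + 8) / 4 = 21/4 = 5.25

Step 2 — sample covariance S[i,j] = (1/(n-1)) · Σ_k (x_{k,i} - mean_i) · (x_{k,j} - mean_j), with n-1 = 3.
  S[X_1,X_1] = ((-0.25)·(-0.25) + (1.75)·(1.75) + (-3.25)·(-3.25) + (1.75)·(1.75)) / 3 = 16.75/3 = 5.5833
  S[X_1,X_2] = ((-0.25)·(1.75) + (1.75)·(-3.25) + (-3.25)·(-1.25) + (1.75)·(2.75)) / 3 = 2.75/3 = 0.9167
  S[X_2,X_2] = ((1.75)·(1.75) + (-3.25)·(-3.25) + (-1.25)·(-1.25) + (2.75)·(2.75)) / 3 = 22.75/3 = 7.5833

S is symmetric (S[j,i] = S[i,j]). Assembling:

S = [[5.5833, 0.9167],
 [0.9167, 7.5833]]


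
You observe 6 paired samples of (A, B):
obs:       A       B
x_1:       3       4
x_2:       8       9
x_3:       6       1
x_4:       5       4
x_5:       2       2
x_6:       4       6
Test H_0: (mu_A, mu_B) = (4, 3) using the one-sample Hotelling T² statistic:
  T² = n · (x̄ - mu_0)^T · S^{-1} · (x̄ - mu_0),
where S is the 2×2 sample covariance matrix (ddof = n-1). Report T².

Step 1 — sample mean vector:
  mean(A) = (3 + 8 + 6 + 5 + 2 + 4) / 6 = 28/6 = 4.6667
  mean(B) = (4 + 9 + 1 + 4 + 2 + 6) / 6 = 26/6 = 4.3333
  x̄ = (4.6667, 4.3333),  deviation x̄ - mu_0 = (4.6667, 4.3333) - (4, 3) = (0.6667, 1.3333).

Step 2 — sample covariance matrix, S[i,j] = (1/(n-1)) · Σ_k (x_{k,i} - mean_i) · (x_{k,j} - mean_j), divisor n-1 = 5:
  S[A,A] = ((-1.6667)·(-1.6667) + (3.3333)·(3.3333) + (1.3333)·(1.3333) + (0.3333)·(0.3333) + (-2.6667)·(-2.6667) + (-0.6667)·(-0.6667)) / 5 = 23.3333/5 = 4.6667
  S[A,B] = ((-1.6667)·(-0.3333) + (3.3333)·(4.6667) + (1.3333)·(-3.3333) + (0.3333)·(-0.3333) + (-2.6667)·(-2.3333) + (-0.6667)·(1.6667)) / 5 = 16.6667/5 = 3.3333
  S[B,B] = ((-0.3333)·(-0.3333) + (4.6667)·(4.6667) + (-3.3333)·(-3.3333) + (-0.3333)·(-0.3333) + (-2.3333)·(-2.3333) + (1.6667)·(1.6667)) / 5 = 41.3333/5 = 8.2667
  S = [[4.6667, 3.3333],
 [3.3333, 8.2667]].

Step 3 — invert S. det(S) = 4.6667·8.2667 - (3.3333)² = 27.4667.
  S^{-1} = (1/det) · [[d, -b], [-b, a]] = [[0.301, -0.1214],
 [-0.1214, 0.1699]].

Step 4 — quadratic form (x̄ - mu_0)^T · S^{-1} · (x̄ - mu_0):
  S^{-1} · (x̄ - mu_0) = (0.0388, 0.1456),
  (x̄ - mu_0)^T · [...] = (0.6667)·(0.0388) + (1.3333)·(0.1456) = 0.2201.

Step 5 — scale by n: T² = 6 · 0.2201 = 1.3204.

T² ≈ 1.3204


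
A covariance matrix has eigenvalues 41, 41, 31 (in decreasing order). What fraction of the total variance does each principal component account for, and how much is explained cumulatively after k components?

Step 1 — total variance = trace(Sigma) = Σ λ_i = 41 + 41 + 31 = 113.

Step 2 — fraction explained by component i = λ_i / Σ λ:
  PC1: 41/113 = 0.3628
  PC2: 41/113 = 0.3628
  PC3: 31/113 = 0.2743

Step 3 — cumulative fraction after k components = (λ_1 + ... + λ_k) / Σ λ:
  k = 1: 41/113 = 0.3628
  k = 2: (41 + 41)/113 = 82/113 = 0.7257
  k = 3: (41 + 41 + 31)/113 = 113/113 = 1

Summary (fraction, with percent):

explained: PC1 0.3628 (36.28%), PC2 0.3628 (36.28%), PC3 0.2743 (27.43%);  cumulative: 0.3628, 0.7257, 1


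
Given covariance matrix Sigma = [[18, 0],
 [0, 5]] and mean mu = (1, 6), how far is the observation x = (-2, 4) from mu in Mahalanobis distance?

Step 1 — centre the observation: (x - mu) = (-3, -2).

Step 2 — invert Sigma. det(Sigma) = 18·5 - (0)² = 90.
  Sigma^{-1} = (1/det) · [[d, -b], [-b, a]] = [[0.0556, 0],
 [0, 0.2]].

Step 3 — form the quadratic (x - mu)^T · Sigma^{-1} · (x - mu):
  Sigma^{-1} · (x - mu) = (-0.1667, -0.4).
  (x - mu)^T · [Sigma^{-1} · (x - mu)] = (-3)·(-0.1667) + (-2)·(-0.4) = 1.3.

Step 4 — take square root: d = √(1.3) ≈ 1.1402.

d(x, mu) = √(1.3) ≈ 1.1402


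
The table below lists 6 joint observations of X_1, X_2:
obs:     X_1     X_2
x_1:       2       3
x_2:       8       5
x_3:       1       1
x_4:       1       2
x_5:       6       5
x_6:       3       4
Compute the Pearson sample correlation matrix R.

Step 1 — column means:
  mean(X_1) = (2 + 8 + 1 + 1 + 6 + 3) / 6 = 21/6 = 3.5
  mean(X_2) = (3 + 5 + 1 + 2 + 5 + 4) / 6 = 20/6 = 3.3333

Step 2 — sample variances and covariances s[i,j] = (1/(n-1)) · Σ_k (x_{k,i} - mean_i) · (x_{k,j} - mean_j), with n-1 = 5:
  s[X_1,X_1] = ((-1.5)·(-1.5) + (4.5)·(4.5) + (-2.5)·(-2.5) + (-2.5)·(-2.5) + (2.5)·(2.5) + (-0.5)·(-0.5)) / 5 = 41.5/5 = 8.3
  s[X_1,X_2] = ((-1.5)·(-0.3333) + (4.5)·(1.6667) + (-2.5)·(-2.3333) + (-2.5)·(-1.3333) + (2.5)·(1.6667) + (-0.5)·(0.6667)) / 5 = 21/5 = 4.2
  s[X_2,X_2] = ((-0.3333)·(-0.3333) + (1.6667)·(1.6667) + (-2.3333)·(-2.3333) + (-1.3333)·(-1.3333) + (1.6667)·(1.6667) + (0.6667)·(0.6667)) / 5 = 13.3333/5 = 2.6667
  Sample standard deviations s_i = √(s[i,i]):
  s(X_1) = √(8.3) = 2.881
  s(X_2) = √(2.6667) = 1.633

Step 3 — r_{ij} = s_{ij} / (s_i · s_j):
  r[X_1,X_1] = 1 (diagonal).
  r[X_1,X_2] = 4.2 / (2.881 · 1.633) = 4.2 / 4.7046 = 0.8927
  r[X_2,X_2] = 1 (diagonal).

R is symmetric with unit diagonal. Assembling:

R = [[1, 0.8927],
 [0.8927, 1]]


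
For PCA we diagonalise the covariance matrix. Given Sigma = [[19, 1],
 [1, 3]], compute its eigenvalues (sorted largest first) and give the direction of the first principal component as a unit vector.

Step 1 — characteristic polynomial of 2×2 Sigma:
  det(Sigma - λI) = λ² - trace · λ + det = 0.
  trace = 19 + 3 = 22, det = 19·3 - (1)² = 56.
Step 2 — discriminant:
  Δ = trace² - 4·det = 484 - 224 = 260.
Step 3 — eigenvalues:
  λ = (trace ± √Δ)/2 = (22 ± 16.1245)/2,
  λ_1 = 19.0623,  λ_2 = 2.9377.

Step 4 — unit eigenvector for λ_1: solve (Sigma - λ_1 I)v = 0. First row:
  (19 - 19.0623)·v_x + (1)·v_y = 0, i.e. (-0.0623)·v_x + (1)·v_y = 0,
  so v ∝ (b, λ_1 - a) = (1, 0.0623) = u.
  ||u|| = √((1)² + (0.0623)²) = √(1.0039) ≈ 1.0019,
  v_1 = u/||u|| ≈ (0.9981, 0.0621) (||v_1|| = 1).

λ_1 = 19.0623,  λ_2 = 2.9377;  v_1 ≈ (0.9981, 0.0621)


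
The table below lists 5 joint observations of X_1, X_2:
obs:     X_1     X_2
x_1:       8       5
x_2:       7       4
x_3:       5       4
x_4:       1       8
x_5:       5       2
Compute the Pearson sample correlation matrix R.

Step 1 — column means:
  mean(X_1) = (8 + 7 + 5 + 1 + 5) / 5 = 26/5 = 5.2
  mean(X_2) = (5 + 4 + 4 + 8 + 2) / 5 = 23/5 = 4.6

Step 2 — sample variances and covariances s[i,j] = (1/(n-1)) · Σ_k (x_{k,i} - mean_i) · (x_{k,j} - mean_j), with n-1 = 4:
  s[X_1,X_1] = ((2.8)·(2.8) + (1.8)·(1.8) + (-0.2)·(-0.2) + (-4.2)·(-4.2) + (-0.2)·(-0.2)) / 4 = 28.8/4 = 7.2
  s[X_1,X_2] = ((2.8)·(0.4) + (1.8)·(-0.6) + (-0.2)·(-0.6) + (-4.2)·(3.4) + (-0.2)·(-2.6)) / 4 = -13.6/4 = -3.4
  s[X_2,X_2] = ((0.4)·(0.4) + (-0.6)·(-0.6) + (-0.6)·(-0.6) + (3.4)·(3.4) + (-2.6)·(-2.6)) / 4 = 19.2/4 = 4.8
  Sample standard deviations s_i = √(s[i,i]):
  s(X_1) = √(7.2) = 2.6833
  s(X_2) = √(4.8) = 2.1909

Step 3 — r_{ij} = s_{ij} / (s_i · s_j):
  r[X_1,X_1] = 1 (diagonal).
  r[X_1,X_2] = -3.4 / (2.6833 · 2.1909) = -3.4 / 5.8788 = -0.5784
  r[X_2,X_2] = 1 (diagonal).

R is symmetric with unit diagonal. Assembling:

R = [[1, -0.5784],
 [-0.5784, 1]]


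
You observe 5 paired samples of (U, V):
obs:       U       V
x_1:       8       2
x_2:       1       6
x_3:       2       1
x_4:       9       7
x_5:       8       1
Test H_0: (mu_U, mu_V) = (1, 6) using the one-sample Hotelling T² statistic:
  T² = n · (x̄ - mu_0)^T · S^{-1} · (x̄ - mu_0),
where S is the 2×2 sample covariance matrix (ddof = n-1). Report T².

Step 1 — sample mean vector:
  mean(U) = (8 + 1 + 2 + 9 + 8) / 5 = 28/5 = 5.6
  mean(V) = (2 + 6 + 1 + 7 + 1) / 5 = 17/5 = 3.4
  x̄ = (5.6, 3.4),  deviation x̄ - mu_0 = (5.6, 3.4) - (1, 6) = (4.6, -2.6).

Step 2 — sample covariance matrix, S[i,j] = (1/(n-1)) · Σ_k (x_{k,i} - mean_i) · (x_{k,j} - mean_j), divisor n-1 = 4:
  S[U,U] = ((2.4)·(2.4) + (-4.6)·(-4.6) + (-3.6)·(-3.6) + (3.4)·(3.4) + (2.4)·(2.4)) / 4 = 57.2/4 = 14.3
  S[U,V] = ((2.4)·(-1.4) + (-4.6)·(2.6) + (-3.6)·(-2.4) + (3.4)·(3.6) + (2.4)·(-2.4)) / 4 = -0.2/4 = -0.05
  S[V,V] = ((-1.4)·(-1.4) + (2.6)·(2.6) + (-2.4)·(-2.4) + (3.6)·(3.6) + (-2.4)·(-2.4)) / 4 = 33.2/4 = 8.3
  S = [[14.3, -0.05],
 [-0.05, 8.3]].

Step 3 — invert S. det(S) = 14.3·8.3 - (-0.05)² = 118.6875.
  S^{-1} = (1/det) · [[d, -b], [-b, a]] = [[0.0699, 0.0004],
 [0.0004, 0.1205]].

Step 4 — quadratic form (x̄ - mu_0)^T · S^{-1} · (x̄ - mu_0):
  S^{-1} · (x̄ - mu_0) = (0.3206, -0.3113),
  (x̄ - mu_0)^T · [...] = (4.6)·(0.3206) + (-2.6)·(-0.3113) = 2.2841.

Step 5 — scale by n: T² = 5 · 2.2841 = 11.4207.

T² ≈ 11.4207


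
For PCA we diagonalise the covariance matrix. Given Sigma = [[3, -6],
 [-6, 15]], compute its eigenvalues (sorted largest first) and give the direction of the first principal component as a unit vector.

Step 1 — characteristic polynomial of 2×2 Sigma:
  det(Sigma - λI) = λ² - trace · λ + det = 0.
  trace = 3 + 15 = 18, det = 3·15 - (-6)² = 9.
Step 2 — discriminant:
  Δ = trace² - 4·det = 324 - 36 = 288.
Step 3 — eigenvalues:
  λ = (trace ± √Δ)/2 = (18 ± 16.9706)/2,
  λ_1 = 17.4853,  λ_2 = 0.5147.

Step 4 — unit eigenvector for λ_1: solve (Sigma - λ_1 I)v = 0. First row:
  (3 - 17.4853)·v_x + (-6)·v_y = 0, i.e. (-14.4853)·v_x + (-6)·v_y = 0,
  so v ∝ (b, λ_1 - a) = (-6, 14.4853); multiply by -1 so the first entry is positive: u = (6, -14.4853).
  ||u|| = √((6)² + (-14.4853)²) = √(245.8234) ≈ 15.6788,
  v_1 = u/||u|| ≈ (0.3827, -0.9239) (||v_1|| = 1).

λ_1 = 17.4853,  λ_2 = 0.5147;  v_1 ≈ (0.3827, -0.9239)


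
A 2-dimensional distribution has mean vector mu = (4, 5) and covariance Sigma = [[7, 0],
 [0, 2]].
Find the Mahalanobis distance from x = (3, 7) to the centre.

Step 1 — centre the observation: (x - mu) = (-1, 2).

Step 2 — invert Sigma. det(Sigma) = 7·2 - (0)² = 14.
  Sigma^{-1} = (1/det) · [[d, -b], [-b, a]] = [[0.1429, 0],
 [0, 0.5]].

Step 3 — form the quadratic (x - mu)^T · Sigma^{-1} · (x - mu):
  Sigma^{-1} · (x - mu) = (-0.1429, 1).
  (x - mu)^T · [Sigma^{-1} · (x - mu)] = (-1)·(-0.1429) + (2)·(1) = 2.1429.

Step 4 — take square root: d = √(2.1429) ≈ 1.4639.

d(x, mu) = √(2.1429) ≈ 1.4639


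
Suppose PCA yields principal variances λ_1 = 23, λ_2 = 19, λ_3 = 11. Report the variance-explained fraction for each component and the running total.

Step 1 — total variance = trace(Sigma) = Σ λ_i = 23 + 19 + 11 = 53.

Step 2 — fraction explained by component i = λ_i / Σ λ:
  PC1: 23/53 = 0.434
  PC2: 19/53 = 0.3585
  PC3: 11/53 = 0.2075

Step 3 — cumulative fraction after k components = (λ_1 + ... + λ_k) / Σ λ:
  k = 1: 23/53 = 0.434
  k = 2: (23 + 19)/53 = 42/53 = 0.7925
  k = 3: (23 + 19 + 11)/53 = 53/53 = 1

Summary (fraction, with percent):

explained: PC1 0.434 (43.4%), PC2 0.3585 (35.85%), PC3 0.2075 (20.75%);  cumulative: 0.434, 0.7925, 1


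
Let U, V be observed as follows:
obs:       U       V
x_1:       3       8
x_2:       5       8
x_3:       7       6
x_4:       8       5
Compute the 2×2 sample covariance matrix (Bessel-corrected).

Step 1 — column means:
  mean(U) = (3 + 5 + 7 + 8) / 4 = 23/4 = 5.75
  mean(V) = (8 + 8 + 6 + 5) / 4 = 27/4 = 6.75

Step 2 — sample covariance S[i,j] = (1/(n-1)) · Σ_k (x_{k,i} - mean_i) · (x_{k,j} - mean_j), with n-1 = 3.
  S[U,U] = ((-2.75)·(-2.75) + (-0.75)·(-0.75) + (1.25)·(1.25) + (2.25)·(2.25)) / 3 = 14.75/3 = 4.9167
  S[U,V] = ((-2.75)·(1.25) + (-0.75)·(1.25) + (1.25)·(-0.75) + (2.25)·(-1.75)) / 3 = -9.25/3 = -3.0833
  S[V,V] = ((1.25)·(1.25) + (1.25)·(1.25) + (-0.75)·(-0.75) + (-1.75)·(-1.75)) / 3 = 6.75/3 = 2.25

S is symmetric (S[j,i] = S[i,j]). Assembling:

S = [[4.9167, -3.0833],
 [-3.0833, 2.25]]


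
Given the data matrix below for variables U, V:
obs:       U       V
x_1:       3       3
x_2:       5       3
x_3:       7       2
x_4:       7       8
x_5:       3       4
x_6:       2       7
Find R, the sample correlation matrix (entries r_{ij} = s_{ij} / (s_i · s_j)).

Step 1 — column means:
  mean(U) = (3 + 5 + 7 + 7 + 3 + 2) / 6 = 27/6 = 4.5
  mean(V) = (3 + 3 + 2 + 8 + 4 + 7) / 6 = 27/6 = 4.5

Step 2 — sample variances and covariances s[i,j] = (1/(n-1)) · Σ_k (x_{k,i} - mean_i) · (x_{k,j} - mean_j), with n-1 = 5:
  s[U,U] = ((-1.5)·(-1.5) + (0.5)·(0.5) + (2.5)·(2.5) + (2.5)·(2.5) + (-1.5)·(-1.5) + (-2.5)·(-2.5)) / 5 = 23.5/5 = 4.7
  s[U,V] = ((-1.5)·(-1.5) + (0.5)·(-1.5) + (2.5)·(-2.5) + (2.5)·(3.5) + (-1.5)·(-0.5) + (-2.5)·(2.5)) / 5 = -1.5/5 = -0.3
  s[V,V] = ((-1.5)·(-1.5) + (-1.5)·(-1.5) + (-2.5)·(-2.5) + (3.5)·(3.5) + (-0.5)·(-0.5) + (2.5)·(2.5)) / 5 = 29.5/5 = 5.9
  Sample standard deviations s_i = √(s[i,i]):
  s(U) = √(4.7) = 2.1679
  s(V) = √(5.9) = 2.429

Step 3 — r_{ij} = s_{ij} / (s_i · s_j):
  r[U,U] = 1 (diagonal).
  r[U,V] = -0.3 / (2.1679 · 2.429) = -0.3 / 5.2659 = -0.057
  r[V,V] = 1 (diagonal).

R is symmetric with unit diagonal. Assembling:

R = [[1, -0.057],
 [-0.057, 1]]


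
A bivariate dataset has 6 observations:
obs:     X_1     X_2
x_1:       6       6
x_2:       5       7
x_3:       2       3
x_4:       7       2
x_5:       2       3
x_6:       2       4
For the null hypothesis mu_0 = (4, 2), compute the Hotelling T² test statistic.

Step 1 — sample mean vector:
  mean(X_1) = (6 + 5 + 2 + 7 + 2 + 2) / 6 = 24/6 = 4
  mean(X_2) = (6 + 7 + 3 + 2 + 3 + 4) / 6 = 25/6 = 4.1667
  x̄ = (4, 4.1667),  deviation x̄ - mu_0 = (4, 4.1667) - (4, 2) = (0, 2.1667).

Step 2 — sample covariance matrix, S[i,j] = (1/(n-1)) · Σ_k (x_{k,i} - mean_i) · (x_{k,j} - mean_j), divisor n-1 = 5:
  S[X_1,X_1] = ((2)·(2) + (1)·(1) + (-2)·(-2) + (3)·(3) + (-2)·(-2) + (-2)·(-2)) / 5 = 26/5 = 5.2
  S[X_1,X_2] = ((2)·(1.8333) + (1)·(2.8333) + (-2)·(-1.1667) + (3)·(-2.1667) + (-2)·(-1.1667) + (-2)·(-0.1667)) / 5 = 5/5 = 1
  S[X_2,X_2] = ((1.8333)·(1.8333) + (2.8333)·(2.8333) + (-1.1667)·(-1.1667) + (-2.1667)·(-2.1667) + (-1.1667)·(-1.1667) + (-0.1667)·(-0.1667)) / 5 = 18.8333/5 = 3.7667
  S = [[5.2, 1],
 [1, 3.7667]].

Step 3 — invert S. det(S) = 5.2·3.7667 - (1)² = 18.5867.
  S^{-1} = (1/det) · [[d, -b], [-b, a]] = [[0.2027, -0.0538],
 [-0.0538, 0.2798]].

Step 4 — quadratic form (x̄ - mu_0)^T · S^{-1} · (x̄ - mu_0):
  S^{-1} · (x̄ - mu_0) = (-0.1166, 0.6062),
  (x̄ - mu_0)^T · [...] = (0)·(-0.1166) + (2.1667)·(0.6062) = 1.3134.

Step 5 — scale by n: T² = 6 · 1.3134 = 7.8802.

T² ≈ 7.8802


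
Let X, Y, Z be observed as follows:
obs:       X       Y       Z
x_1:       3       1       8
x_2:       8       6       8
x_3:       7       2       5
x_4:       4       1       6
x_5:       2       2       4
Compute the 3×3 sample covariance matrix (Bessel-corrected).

Step 1 — column means:
  mean(X) = (3 + 8 + 7 + 4 + 2) / 5 = 24/5 = 4.8
  mean(Y) = (1 + 6 + 2 + 1 + 2) / 5 = 12/5 = 2.4
  mean(Z) = (8 + 8 + 5 + 6 + 4) / 5 = 31/5 = 6.2

Step 2 — sample covariance S[i,j] = (1/(n-1)) · Σ_k (x_{k,i} - mean_i) · (x_{k,j} - mean_j), with n-1 = 4.
  S[X,X] = ((-1.8)·(-1.8) + (3.2)·(3.2) + (2.2)·(2.2) + (-0.8)·(-0.8) + (-2.8)·(-2.8)) / 4 = 26.8/4 = 6.7
  S[X,Y] = ((-1.8)·(-1.4) + (3.2)·(3.6) + (2.2)·(-0.4) + (-0.8)·(-1.4) + (-2.8)·(-0.4)) / 4 = 15.4/4 = 3.85
  S[X,Z] = ((-1.8)·(1.8) + (3.2)·(1.8) + (2.2)·(-1.2) + (-0.8)·(-0.2) + (-2.8)·(-2.2)) / 4 = 6.2/4 = 1.55
  S[Y,Y] = ((-1.4)·(-1.4) + (3.6)·(3.6) + (-0.4)·(-0.4) + (-1.4)·(-1.4) + (-0.4)·(-0.4)) / 4 = 17.2/4 = 4.3
  S[Y,Z] = ((-1.4)·(1.8) + (3.6)·(1.8) + (-0.4)·(-1.2) + (-1.4)·(-0.2) + (-0.4)·(-2.2)) / 4 = 5.6/4 = 1.4
  S[Z,Z] = ((1.8)·(1.8) + (1.8)·(1.8) + (-1.2)·(-1.2) + (-0.2)·(-0.2) + (-2.2)·(-2.2)) / 4 = 12.8/4 = 3.2

S is symmetric (S[j,i] = S[i,j]). Assembling:

S = [[6.7, 3.85, 1.55],
 [3.85, 4.3, 1.4],
 [1.55, 1.4, 3.2]]


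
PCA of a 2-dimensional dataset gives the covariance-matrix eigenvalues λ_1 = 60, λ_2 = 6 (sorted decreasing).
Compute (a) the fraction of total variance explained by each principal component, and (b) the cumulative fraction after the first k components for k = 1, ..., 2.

Step 1 — total variance = trace(Sigma) = Σ λ_i = 60 + 6 = 66.

Step 2 — fraction explained by component i = λ_i / Σ λ:
  PC1: 60/66 = 0.9091
  PC2: 6/66 = 0.0909

Step 3 — cumulative fraction after k components = (λ_1 + ... + λ_k) / Σ λ:
  k = 1: 60/66 = 0.9091
  k = 2: (60 + 6)/66 = 66/66 = 1

Summary (fraction, with percent):

explained: PC1 0.9091 (90.91%), PC2 0.0909 (9.09%);  cumulative: 0.9091, 1


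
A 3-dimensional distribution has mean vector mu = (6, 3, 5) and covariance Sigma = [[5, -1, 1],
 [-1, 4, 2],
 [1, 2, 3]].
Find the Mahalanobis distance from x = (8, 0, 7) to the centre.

Step 1 — centre the observation: (x - mu) = (2, -3, 2).

Step 2 — invert Sigma (cofactor / det for 3×3, or solve directly):
  Sigma^{-1} = [[0.2759, 0.1724, -0.2069],
 [0.1724, 0.4828, -0.3793],
 [-0.2069, -0.3793, 0.6552]].

Step 3 — form the quadratic (x - mu)^T · Sigma^{-1} · (x - mu):
  Sigma^{-1} · (x - mu) = (-0.3793, -1.8621, 2.0345).
  (x - mu)^T · [Sigma^{-1} · (x - mu)] = (2)·(-0.3793) + (-3)·(-1.8621) + (2)·(2.0345) = 8.8966.

Step 4 — take square root: d = √(8.8966) ≈ 2.9827.

d(x, mu) = √(8.8966) ≈ 2.9827


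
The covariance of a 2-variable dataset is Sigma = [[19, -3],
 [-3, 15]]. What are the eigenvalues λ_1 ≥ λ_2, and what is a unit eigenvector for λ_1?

Step 1 — characteristic polynomial of 2×2 Sigma:
  det(Sigma - λI) = λ² - trace · λ + det = 0.
  trace = 19 + 15 = 34, det = 19·15 - (-3)² = 276.
Step 2 — discriminant:
  Δ = trace² - 4·det = 1156 - 1104 = 52.
Step 3 — eigenvalues:
  λ = (trace ± √Δ)/2 = (34 ± 7.2111)/2,
  λ_1 = 20.6056,  λ_2 = 13.3944.

Step 4 — unit eigenvector for λ_1: solve (Sigma - λ_1 I)v = 0. First row:
  (19 - 20.6056)·v_x + (-3)·v_y = 0, i.e. (-1.6056)·v_x + (-3)·v_y = 0,
  so v ∝ (b, λ_1 - a) = (-3, 1.6056); multiply by -1 so the first entry is positive: u = (3, -1.6056).
  ||u|| = √((3)² + (-1.6056)²) = √(11.5778) ≈ 3.4026,
  v_1 = u/||u|| ≈ (0.8817, -0.4719) (||v_1|| = 1).

λ_1 = 20.6056,  λ_2 = 13.3944;  v_1 ≈ (0.8817, -0.4719)


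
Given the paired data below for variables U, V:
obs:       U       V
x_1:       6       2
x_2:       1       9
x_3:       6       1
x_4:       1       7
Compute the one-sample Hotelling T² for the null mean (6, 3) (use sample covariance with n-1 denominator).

Step 1 — sample mean vector:
  mean(U) = (6 + 1 + 6 + 1) / 4 = 14/4 = 3.5
  mean(V) = (2 + 9 + 1 + 7) / 4 = 19/4 = 4.75
  x̄ = (3.5, 4.75),  deviation x̄ - mu_0 = (3.5, 4.75) - (6, 3) = (-2.5, 1.75).

Step 2 — sample covariance matrix, S[i,j] = (1/(n-1)) · Σ_k (x_{k,i} - mean_i) · (x_{k,j} - mean_j), divisor n-1 = 3:
  S[U,U] = ((2.5)·(2.5) + (-2.5)·(-2.5) + (2.5)·(2.5) + (-2.5)·(-2.5)) / 3 = 25/3 = 8.3333
  S[U,V] = ((2.5)·(-2.75) + (-2.5)·(4.25) + (2.5)·(-3.75) + (-2.5)·(2.25)) / 3 = -32.5/3 = -10.8333
  S[V,V] = ((-2.75)·(-2.75) + (4.25)·(4.25) + (-3.75)·(-3.75) + (2.25)·(2.25)) / 3 = 44.75/3 = 14.9167
  S = [[8.3333, -10.8333],
 [-10.8333, 14.9167]].

Step 3 — invert S. det(S) = 8.3333·14.9167 - (-10.8333)² = 6.9444.
  S^{-1} = (1/det) · [[d, -b], [-b, a]] = [[2.148, 1.56],
 [1.56, 1.2]].

Step 4 — quadratic form (x̄ - mu_0)^T · S^{-1} · (x̄ - mu_0):
  S^{-1} · (x̄ - mu_0) = (-2.64, -1.8),
  (x̄ - mu_0)^T · [...] = (-2.5)·(-2.64) + (1.75)·(-1.8) = 3.45.

Step 5 — scale by n: T² = 4 · 3.45 = 13.8.

T² ≈ 13.8
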